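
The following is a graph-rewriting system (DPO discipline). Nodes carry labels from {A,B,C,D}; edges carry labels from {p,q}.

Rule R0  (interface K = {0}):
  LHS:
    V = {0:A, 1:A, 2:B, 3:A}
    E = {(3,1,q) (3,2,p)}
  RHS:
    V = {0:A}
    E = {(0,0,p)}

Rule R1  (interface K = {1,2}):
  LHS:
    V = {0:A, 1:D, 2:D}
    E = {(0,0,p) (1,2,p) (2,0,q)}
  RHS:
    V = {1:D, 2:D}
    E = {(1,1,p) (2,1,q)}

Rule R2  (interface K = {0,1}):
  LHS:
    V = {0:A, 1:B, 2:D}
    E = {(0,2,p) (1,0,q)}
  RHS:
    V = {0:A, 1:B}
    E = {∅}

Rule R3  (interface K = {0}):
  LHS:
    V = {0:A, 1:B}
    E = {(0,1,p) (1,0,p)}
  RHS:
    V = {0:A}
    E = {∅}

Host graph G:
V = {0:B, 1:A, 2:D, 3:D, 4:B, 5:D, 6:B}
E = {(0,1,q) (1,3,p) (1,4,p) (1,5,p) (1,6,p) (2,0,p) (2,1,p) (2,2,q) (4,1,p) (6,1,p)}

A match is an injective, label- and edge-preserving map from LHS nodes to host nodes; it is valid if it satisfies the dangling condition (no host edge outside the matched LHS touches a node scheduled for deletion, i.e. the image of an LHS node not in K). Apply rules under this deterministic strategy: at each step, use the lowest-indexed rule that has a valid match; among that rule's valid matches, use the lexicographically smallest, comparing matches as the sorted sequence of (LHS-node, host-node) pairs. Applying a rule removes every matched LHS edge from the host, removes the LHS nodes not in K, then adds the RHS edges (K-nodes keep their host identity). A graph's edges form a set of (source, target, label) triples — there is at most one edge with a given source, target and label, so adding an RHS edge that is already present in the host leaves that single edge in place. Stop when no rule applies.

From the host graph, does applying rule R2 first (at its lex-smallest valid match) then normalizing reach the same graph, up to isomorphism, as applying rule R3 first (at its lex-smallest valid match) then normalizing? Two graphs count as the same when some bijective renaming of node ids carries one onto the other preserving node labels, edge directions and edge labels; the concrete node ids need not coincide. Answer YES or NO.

Answer: YES

Derivation:
branch R2-first: apply at {0↦1, 1↦0, 2↦3} → |E|=8, then 2 more step(s) → NF |V|=4 |E|=4 V={0:B, 1:A, 2:D, 5:D} E=1-p->5 2-p->0 2-p->1 2-q->2
branch R3-first: apply at {0↦1, 1↦4} → |E|=8, then 2 more step(s) → NF |V|=4 |E|=4 V={0:B, 1:A, 2:D, 5:D} E=1-p->5 2-p->0 2-p->1 2-q->2
graphs isomorphic (equal up to label-preserving node renaming)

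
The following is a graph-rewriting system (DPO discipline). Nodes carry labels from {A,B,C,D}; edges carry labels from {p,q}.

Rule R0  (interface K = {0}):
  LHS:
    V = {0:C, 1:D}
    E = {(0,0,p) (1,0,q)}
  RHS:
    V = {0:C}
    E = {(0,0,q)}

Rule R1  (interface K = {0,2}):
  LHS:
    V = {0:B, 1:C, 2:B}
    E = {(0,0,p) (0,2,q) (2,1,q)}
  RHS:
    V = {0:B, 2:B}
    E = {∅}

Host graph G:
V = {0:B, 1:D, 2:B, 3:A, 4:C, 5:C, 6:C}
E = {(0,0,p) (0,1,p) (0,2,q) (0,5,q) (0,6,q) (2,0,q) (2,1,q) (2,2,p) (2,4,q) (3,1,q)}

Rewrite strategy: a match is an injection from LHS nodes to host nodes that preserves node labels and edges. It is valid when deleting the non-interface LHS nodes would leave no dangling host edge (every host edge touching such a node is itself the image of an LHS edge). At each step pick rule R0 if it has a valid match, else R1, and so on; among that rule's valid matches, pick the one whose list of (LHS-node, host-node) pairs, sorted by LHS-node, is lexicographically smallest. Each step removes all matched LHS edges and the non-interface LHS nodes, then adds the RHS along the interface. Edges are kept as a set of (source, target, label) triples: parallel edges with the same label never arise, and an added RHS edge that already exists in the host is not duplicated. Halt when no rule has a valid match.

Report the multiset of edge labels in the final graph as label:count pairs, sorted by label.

Answer: p:1 q:3

Derivation:
[0] host  ⇒  7 nodes, 10 edges  {0-p->0 0-p->1 0-q->2 0-q->5 0-q->6 2-q->0 2-q->1 2-p->2 2-q->4 3-q->1}
[1] R1 @ {0↦0, 1↦4, 2↦2}  ⇒  6 nodes, 7 edges  {0-p->1 0-q->5 0-q->6 2-q->0 2-q->1 2-p->2 3-q->1}
[2] R1 @ {0↦2, 1↦5, 2↦0}  ⇒  5 nodes, 4 edges  {0-p->1 0-q->6 2-q->1 3-q->1}
halt: no rule applies after step 2
NF edges: [(0, 1, 'p'), (0, 6, 'q'), (2, 1, 'q'), (3, 1, 'q')]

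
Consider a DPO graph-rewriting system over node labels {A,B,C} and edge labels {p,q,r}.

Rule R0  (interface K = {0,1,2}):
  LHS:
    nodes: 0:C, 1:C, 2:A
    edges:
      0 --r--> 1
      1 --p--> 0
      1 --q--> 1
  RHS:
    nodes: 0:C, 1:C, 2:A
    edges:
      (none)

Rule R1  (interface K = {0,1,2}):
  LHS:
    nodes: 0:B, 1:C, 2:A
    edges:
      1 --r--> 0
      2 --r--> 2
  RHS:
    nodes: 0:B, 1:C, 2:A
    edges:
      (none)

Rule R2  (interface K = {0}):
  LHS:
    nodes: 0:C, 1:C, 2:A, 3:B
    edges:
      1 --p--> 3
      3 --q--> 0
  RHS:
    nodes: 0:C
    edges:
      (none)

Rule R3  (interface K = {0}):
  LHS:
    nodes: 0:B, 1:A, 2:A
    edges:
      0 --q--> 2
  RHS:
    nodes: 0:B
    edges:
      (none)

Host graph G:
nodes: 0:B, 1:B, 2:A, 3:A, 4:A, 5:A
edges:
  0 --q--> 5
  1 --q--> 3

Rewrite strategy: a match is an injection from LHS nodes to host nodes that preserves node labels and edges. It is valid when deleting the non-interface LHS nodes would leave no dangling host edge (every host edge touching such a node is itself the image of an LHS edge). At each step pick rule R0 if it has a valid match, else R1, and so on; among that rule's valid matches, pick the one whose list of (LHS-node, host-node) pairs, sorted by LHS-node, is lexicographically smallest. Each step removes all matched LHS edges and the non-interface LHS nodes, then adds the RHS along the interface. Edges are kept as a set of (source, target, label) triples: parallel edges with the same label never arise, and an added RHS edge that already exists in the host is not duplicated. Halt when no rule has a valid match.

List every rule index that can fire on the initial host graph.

R0: no valid match — LHS pattern not found
R1: no valid match — LHS pattern not found
R2: no valid match — LHS pattern not found
R3: 4 valid matches — {0↦0, 1↦2, 2↦5}, {0↦0, 1↦4, 2↦5}, {0↦1, 1↦2, 2↦3} (+1 more)

Answer: [R3]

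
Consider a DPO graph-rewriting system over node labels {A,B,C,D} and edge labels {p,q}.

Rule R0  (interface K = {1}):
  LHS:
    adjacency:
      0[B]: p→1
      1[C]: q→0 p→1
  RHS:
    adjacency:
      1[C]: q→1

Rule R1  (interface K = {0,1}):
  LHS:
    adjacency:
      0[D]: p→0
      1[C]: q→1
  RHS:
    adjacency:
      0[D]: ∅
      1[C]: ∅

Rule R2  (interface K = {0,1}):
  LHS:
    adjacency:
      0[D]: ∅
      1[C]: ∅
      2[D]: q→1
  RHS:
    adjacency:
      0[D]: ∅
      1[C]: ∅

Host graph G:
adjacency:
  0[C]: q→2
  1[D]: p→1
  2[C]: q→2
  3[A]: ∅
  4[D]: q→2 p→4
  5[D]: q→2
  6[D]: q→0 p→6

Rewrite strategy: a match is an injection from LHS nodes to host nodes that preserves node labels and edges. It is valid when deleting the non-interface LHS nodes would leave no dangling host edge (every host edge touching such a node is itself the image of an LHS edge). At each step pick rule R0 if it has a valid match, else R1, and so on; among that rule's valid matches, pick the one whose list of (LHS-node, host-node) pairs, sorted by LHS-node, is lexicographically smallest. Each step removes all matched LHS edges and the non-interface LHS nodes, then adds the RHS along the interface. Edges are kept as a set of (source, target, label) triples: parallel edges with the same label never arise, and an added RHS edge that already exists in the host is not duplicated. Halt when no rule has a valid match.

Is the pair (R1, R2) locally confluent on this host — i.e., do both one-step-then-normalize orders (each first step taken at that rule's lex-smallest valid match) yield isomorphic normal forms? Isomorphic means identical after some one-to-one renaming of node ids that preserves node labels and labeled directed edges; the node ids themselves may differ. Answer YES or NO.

Answer: YES

Rewrite trace:
branch R1-first: apply at {0↦1, 1↦2} → |E|=6, then 1 more step(s) → NF |V|=6 |E|=5 V={0:C, 1:D, 2:C, 3:A, 4:D, 6:D} E=0-q->2 4-q->2 4-p->4 6-q->0 6-p->6
branch R2-first: apply at {0↦1, 1↦2, 2↦5} → |E|=7, then 1 more step(s) → NF |V|=6 |E|=5 V={0:C, 1:D, 2:C, 3:A, 4:D, 6:D} E=0-q->2 4-q->2 4-p->4 6-q->0 6-p->6
graphs isomorphic (equal up to label-preserving node renaming)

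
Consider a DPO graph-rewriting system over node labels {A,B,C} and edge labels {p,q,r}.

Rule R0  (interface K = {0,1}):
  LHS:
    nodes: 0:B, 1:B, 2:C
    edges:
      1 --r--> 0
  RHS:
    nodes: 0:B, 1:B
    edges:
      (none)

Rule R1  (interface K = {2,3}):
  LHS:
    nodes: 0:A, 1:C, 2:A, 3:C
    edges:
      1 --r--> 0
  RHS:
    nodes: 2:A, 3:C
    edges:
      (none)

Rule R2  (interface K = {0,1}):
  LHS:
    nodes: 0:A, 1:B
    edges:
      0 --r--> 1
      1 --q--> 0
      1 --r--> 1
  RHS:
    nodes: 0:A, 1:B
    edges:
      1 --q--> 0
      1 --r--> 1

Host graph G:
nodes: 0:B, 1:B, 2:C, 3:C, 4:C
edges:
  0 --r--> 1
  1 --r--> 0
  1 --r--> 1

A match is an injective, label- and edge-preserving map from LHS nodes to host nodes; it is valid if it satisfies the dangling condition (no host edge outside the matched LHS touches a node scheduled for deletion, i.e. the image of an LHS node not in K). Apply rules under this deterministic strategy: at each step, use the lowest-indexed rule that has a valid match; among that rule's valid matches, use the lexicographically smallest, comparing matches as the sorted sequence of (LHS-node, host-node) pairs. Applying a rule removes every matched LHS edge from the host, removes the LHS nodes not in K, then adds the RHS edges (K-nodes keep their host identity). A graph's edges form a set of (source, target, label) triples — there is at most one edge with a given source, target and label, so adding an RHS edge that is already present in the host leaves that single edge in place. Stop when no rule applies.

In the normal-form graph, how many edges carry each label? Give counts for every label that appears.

Answer: r:1

Steps:
[0] host  ⇒  5 nodes, 3 edges  {0-r->1 1-r->0 1-r->1}
[1] R0 @ {0↦0, 1↦1, 2↦2}  ⇒  4 nodes, 2 edges  {0-r->1 1-r->1}
[2] R0 @ {0↦1, 1↦0, 2↦3}  ⇒  3 nodes, 1 edges  {1-r->1}
normal form: no rule applies after step 2
NF edges: [(1, 1, 'r')]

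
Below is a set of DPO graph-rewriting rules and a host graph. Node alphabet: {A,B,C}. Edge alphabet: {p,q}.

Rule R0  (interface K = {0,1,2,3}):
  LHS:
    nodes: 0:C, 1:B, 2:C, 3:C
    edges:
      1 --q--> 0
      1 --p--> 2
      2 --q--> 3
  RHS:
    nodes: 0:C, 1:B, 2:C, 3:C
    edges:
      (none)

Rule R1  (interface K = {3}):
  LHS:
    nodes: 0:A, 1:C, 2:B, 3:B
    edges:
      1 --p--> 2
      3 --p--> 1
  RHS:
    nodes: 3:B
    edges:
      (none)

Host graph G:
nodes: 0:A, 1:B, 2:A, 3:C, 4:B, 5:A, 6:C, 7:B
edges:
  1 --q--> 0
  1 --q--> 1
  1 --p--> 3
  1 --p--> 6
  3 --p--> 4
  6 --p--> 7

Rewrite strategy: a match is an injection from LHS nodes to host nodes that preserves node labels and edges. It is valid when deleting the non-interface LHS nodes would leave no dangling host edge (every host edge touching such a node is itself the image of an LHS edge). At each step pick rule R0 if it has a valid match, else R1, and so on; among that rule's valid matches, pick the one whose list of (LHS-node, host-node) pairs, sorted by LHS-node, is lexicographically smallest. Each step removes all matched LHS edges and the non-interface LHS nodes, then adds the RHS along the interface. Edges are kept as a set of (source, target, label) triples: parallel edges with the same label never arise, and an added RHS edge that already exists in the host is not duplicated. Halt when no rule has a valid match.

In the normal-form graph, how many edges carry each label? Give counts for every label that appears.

initial: |V|=8 |E|=6  E = 1-q->0 1-q->1 1-p->3 1-p->6 3-p->4 6-p->7
step 1: apply R1 at {0↦2, 1↦3, 2↦4, 3↦1}  → |V|=5 |E|=4  E = 1-q->0 1-q->1 1-p->6 6-p->7
step 2: apply R1 at {0↦5, 1↦6, 2↦7, 3↦1}  → |V|=2 |E|=2  E = 1-q->0 1-q->1
final graph: no rule applies after step 2
NF edges: [(1, 0, 'q'), (1, 1, 'q')]

Answer: q:2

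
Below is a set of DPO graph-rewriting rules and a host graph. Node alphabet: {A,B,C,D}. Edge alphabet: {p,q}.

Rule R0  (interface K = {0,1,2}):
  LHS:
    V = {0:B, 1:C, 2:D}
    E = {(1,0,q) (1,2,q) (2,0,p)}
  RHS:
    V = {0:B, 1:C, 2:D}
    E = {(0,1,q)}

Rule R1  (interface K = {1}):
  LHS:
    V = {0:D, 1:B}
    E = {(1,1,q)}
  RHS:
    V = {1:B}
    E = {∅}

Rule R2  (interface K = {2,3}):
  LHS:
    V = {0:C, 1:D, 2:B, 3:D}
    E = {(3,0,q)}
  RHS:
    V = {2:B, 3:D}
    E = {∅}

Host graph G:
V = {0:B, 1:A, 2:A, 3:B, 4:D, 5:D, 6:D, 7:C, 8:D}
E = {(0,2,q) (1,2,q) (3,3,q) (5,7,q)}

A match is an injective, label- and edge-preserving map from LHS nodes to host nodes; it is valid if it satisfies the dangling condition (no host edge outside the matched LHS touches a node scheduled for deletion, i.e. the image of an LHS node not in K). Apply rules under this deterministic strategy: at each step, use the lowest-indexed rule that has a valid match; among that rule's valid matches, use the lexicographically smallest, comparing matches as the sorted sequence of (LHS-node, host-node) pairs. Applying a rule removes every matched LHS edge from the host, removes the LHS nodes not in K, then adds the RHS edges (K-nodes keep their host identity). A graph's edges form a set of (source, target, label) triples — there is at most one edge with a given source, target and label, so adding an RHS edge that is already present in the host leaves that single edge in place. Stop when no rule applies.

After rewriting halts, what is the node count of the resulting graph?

Answer: 6

Rewrite trace:
[0] host  ⇒  9 nodes, 4 edges  {0-q->2 1-q->2 3-q->3 5-q->7}
[1] R1 @ {0↦4, 1↦3}  ⇒  8 nodes, 3 edges  {0-q->2 1-q->2 5-q->7}
[2] R2 @ {0↦7, 1↦6, 2↦0, 3↦5}  ⇒  6 nodes, 2 edges  {0-q->2 1-q->2}
final graph: no rule applies after step 2
NF nodes: {0:B, 1:A, 2:A, 3:B, 5:D, 8:D}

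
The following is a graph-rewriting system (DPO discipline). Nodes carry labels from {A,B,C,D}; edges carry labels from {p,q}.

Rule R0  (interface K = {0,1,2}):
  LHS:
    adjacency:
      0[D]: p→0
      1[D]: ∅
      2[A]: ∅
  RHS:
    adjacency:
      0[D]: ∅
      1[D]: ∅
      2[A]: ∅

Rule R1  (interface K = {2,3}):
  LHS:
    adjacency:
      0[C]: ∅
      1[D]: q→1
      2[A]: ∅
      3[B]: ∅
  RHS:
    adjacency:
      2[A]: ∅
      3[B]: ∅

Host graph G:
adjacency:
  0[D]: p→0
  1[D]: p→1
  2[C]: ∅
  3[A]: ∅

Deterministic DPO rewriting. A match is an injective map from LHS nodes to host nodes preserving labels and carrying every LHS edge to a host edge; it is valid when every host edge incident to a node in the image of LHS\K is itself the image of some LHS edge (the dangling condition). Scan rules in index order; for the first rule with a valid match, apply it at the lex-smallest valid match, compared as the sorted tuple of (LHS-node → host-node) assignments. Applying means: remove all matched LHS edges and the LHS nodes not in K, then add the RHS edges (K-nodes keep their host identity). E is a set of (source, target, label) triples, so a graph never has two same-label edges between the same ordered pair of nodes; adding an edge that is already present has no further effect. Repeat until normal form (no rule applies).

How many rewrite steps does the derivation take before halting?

start.  V:4 E:2  edges: 0-p->0 1-p->1
1. fire R0 via {0↦0, 1↦1, 2↦3}  →  V:4 E:1  edges: 1-p->1
2. fire R0 via {0↦1, 1↦0, 2↦3}  →  V:4 E:0  edges: ∅
normal form: no rule applies after step 2

Answer: 2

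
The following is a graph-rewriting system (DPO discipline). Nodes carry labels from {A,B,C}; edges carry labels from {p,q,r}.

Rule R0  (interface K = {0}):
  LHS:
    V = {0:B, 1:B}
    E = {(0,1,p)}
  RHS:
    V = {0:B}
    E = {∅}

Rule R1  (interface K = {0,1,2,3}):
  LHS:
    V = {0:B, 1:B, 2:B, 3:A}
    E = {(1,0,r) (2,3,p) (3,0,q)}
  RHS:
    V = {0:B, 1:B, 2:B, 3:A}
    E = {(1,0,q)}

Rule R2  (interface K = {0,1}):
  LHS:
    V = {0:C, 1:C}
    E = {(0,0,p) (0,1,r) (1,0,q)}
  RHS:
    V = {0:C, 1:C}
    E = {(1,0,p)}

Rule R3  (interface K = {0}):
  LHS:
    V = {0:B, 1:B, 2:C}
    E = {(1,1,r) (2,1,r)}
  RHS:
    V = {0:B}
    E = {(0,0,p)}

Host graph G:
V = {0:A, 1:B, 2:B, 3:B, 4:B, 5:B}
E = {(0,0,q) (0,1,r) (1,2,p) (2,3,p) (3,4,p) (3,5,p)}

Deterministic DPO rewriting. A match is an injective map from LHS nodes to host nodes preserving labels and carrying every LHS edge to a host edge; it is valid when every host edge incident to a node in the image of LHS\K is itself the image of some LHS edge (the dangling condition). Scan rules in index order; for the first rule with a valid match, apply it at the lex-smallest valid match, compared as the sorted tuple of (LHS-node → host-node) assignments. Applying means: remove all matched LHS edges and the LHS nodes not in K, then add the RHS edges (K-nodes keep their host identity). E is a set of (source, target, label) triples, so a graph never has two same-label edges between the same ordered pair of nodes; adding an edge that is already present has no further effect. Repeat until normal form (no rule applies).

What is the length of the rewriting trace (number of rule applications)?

start.  V:6 E:6  edges: 0-q->0 0-r->1 1-p->2 2-p->3 3-p->4 3-p->5
1. fire R0 via {0↦3, 1↦4}  →  V:5 E:5  edges: 0-q->0 0-r->1 1-p->2 2-p->3 3-p->5
2. fire R0 via {0↦3, 1↦5}  →  V:4 E:4  edges: 0-q->0 0-r->1 1-p->2 2-p->3
3. fire R0 via {0↦2, 1↦3}  →  V:3 E:3  edges: 0-q->0 0-r->1 1-p->2
4. fire R0 via {0↦1, 1↦2}  →  V:2 E:2  edges: 0-q->0 0-r->1
final graph: no rule applies after step 4

Answer: 4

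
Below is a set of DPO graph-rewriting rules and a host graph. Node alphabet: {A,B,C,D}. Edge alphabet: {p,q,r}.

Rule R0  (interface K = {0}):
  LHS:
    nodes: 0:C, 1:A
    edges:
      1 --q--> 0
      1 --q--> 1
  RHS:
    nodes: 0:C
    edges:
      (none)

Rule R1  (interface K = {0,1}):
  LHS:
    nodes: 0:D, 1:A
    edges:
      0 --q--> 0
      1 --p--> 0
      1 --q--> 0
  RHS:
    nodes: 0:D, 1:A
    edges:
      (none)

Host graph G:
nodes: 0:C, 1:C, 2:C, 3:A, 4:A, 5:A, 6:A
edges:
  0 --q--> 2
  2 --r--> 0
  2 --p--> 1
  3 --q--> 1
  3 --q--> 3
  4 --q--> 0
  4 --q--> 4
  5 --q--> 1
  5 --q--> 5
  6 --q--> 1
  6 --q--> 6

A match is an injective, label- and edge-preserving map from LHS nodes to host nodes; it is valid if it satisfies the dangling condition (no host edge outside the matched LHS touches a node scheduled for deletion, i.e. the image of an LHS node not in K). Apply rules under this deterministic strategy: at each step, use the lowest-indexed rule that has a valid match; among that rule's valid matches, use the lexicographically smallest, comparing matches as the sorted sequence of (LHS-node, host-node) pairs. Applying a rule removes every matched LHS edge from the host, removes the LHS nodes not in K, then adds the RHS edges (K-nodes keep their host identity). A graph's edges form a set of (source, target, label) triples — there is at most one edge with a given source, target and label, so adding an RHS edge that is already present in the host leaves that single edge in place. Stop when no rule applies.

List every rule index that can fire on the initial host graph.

Answer: [R0]

Derivation:
R0: 4 valid matches — {0↦0, 1↦4}, {0↦1, 1↦3}, {0↦1, 1↦5} (+1 more)
R1: no valid match — LHS pattern not found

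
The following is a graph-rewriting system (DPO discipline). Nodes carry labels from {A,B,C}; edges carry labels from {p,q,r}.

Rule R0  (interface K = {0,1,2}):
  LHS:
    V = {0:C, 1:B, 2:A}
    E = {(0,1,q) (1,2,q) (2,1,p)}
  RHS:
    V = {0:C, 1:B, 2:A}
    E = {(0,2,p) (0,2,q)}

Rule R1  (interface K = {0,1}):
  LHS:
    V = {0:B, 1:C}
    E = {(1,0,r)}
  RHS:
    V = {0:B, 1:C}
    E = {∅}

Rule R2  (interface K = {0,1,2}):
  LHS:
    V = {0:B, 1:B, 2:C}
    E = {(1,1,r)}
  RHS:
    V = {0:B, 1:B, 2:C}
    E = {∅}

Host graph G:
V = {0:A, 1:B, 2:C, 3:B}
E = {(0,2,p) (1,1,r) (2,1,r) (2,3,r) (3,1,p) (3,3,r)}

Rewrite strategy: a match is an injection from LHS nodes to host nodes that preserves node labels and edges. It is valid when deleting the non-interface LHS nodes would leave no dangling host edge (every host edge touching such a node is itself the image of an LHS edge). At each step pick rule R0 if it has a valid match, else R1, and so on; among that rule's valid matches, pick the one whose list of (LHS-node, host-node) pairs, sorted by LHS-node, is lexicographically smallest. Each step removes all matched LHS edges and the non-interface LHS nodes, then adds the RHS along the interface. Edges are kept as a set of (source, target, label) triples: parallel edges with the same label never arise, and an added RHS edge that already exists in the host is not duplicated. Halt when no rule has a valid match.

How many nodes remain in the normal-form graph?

start.  V:4 E:6  edges: 0-p->2 1-r->1 2-r->1 2-r->3 3-p->1 3-r->3
1. fire R1 via {0↦1, 1↦2}  →  V:4 E:5  edges: 0-p->2 1-r->1 2-r->3 3-p->1 3-r->3
2. fire R1 via {0↦3, 1↦2}  →  V:4 E:4  edges: 0-p->2 1-r->1 3-p->1 3-r->3
3. fire R2 via {0↦1, 1↦3, 2↦2}  →  V:4 E:3  edges: 0-p->2 1-r->1 3-p->1
4. fire R2 via {0↦3, 1↦1, 2↦2}  →  V:4 E:2  edges: 0-p->2 3-p->1
halt: no rule applies after step 4
NF nodes: {0:A, 1:B, 2:C, 3:B}

Answer: 4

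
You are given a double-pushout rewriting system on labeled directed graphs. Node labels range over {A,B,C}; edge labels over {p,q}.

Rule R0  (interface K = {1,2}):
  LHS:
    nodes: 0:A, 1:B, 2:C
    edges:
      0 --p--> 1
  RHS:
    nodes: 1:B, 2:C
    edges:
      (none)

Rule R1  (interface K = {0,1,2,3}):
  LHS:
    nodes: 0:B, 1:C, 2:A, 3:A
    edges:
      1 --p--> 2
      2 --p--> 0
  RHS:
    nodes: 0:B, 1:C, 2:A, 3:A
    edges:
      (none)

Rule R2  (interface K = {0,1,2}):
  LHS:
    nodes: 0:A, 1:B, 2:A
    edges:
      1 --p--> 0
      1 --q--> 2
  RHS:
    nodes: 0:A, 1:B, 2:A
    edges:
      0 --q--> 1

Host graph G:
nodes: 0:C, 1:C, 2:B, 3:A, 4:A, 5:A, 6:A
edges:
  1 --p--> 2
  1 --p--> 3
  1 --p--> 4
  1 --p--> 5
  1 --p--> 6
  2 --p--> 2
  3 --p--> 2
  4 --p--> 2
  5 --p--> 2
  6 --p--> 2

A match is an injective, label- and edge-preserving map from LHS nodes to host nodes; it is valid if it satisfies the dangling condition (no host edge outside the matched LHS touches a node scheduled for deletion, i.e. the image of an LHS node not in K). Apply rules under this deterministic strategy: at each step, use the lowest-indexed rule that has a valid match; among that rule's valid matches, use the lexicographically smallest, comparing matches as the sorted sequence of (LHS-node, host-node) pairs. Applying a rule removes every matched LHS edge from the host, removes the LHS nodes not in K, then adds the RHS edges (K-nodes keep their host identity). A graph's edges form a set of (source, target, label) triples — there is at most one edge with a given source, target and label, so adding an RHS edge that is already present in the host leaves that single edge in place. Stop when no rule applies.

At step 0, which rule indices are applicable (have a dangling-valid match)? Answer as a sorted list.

Answer: [R1]

Steps:
R0: no valid match — 8 raw matches, all fail dangling condition
R1: 12 valid matches — {0↦2, 1↦1, 2↦3, 3↦4}, {0↦2, 1↦1, 2↦3, 3↦5}, {0↦2, 1↦1, 2↦3, 3↦6} (+9 more)
R2: no valid match — LHS pattern not found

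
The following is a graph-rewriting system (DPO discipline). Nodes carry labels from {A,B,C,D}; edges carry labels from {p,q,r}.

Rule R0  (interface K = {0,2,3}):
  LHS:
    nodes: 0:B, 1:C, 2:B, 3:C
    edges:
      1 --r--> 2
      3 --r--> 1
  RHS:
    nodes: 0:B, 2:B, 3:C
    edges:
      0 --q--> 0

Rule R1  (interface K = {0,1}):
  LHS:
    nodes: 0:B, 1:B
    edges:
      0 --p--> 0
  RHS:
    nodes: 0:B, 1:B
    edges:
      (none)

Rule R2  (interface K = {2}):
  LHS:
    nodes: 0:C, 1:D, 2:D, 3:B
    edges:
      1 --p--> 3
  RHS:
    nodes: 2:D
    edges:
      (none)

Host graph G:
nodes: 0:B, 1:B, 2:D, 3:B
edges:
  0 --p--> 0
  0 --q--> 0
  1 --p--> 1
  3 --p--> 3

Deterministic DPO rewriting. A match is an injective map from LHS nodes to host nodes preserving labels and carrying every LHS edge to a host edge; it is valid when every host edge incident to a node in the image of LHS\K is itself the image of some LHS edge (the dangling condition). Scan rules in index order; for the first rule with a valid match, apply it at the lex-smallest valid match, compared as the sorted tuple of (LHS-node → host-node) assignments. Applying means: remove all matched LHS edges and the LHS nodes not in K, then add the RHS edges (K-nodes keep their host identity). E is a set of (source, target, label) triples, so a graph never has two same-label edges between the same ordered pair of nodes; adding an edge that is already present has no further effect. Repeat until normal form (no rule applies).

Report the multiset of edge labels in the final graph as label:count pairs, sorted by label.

Answer: q:1

Derivation:
initial: |V|=4 |E|=4  E = 0-p->0 0-q->0 1-p->1 3-p->3
step 1: apply R1 at {0↦0, 1↦1}  → |V|=4 |E|=3  E = 0-q->0 1-p->1 3-p->3
step 2: apply R1 at {0↦1, 1↦0}  → |V|=4 |E|=2  E = 0-q->0 3-p->3
step 3: apply R1 at {0↦3, 1↦0}  → |V|=4 |E|=1  E = 0-q->0
final graph: no rule applies after step 3
NF edges: [(0, 0, 'q')]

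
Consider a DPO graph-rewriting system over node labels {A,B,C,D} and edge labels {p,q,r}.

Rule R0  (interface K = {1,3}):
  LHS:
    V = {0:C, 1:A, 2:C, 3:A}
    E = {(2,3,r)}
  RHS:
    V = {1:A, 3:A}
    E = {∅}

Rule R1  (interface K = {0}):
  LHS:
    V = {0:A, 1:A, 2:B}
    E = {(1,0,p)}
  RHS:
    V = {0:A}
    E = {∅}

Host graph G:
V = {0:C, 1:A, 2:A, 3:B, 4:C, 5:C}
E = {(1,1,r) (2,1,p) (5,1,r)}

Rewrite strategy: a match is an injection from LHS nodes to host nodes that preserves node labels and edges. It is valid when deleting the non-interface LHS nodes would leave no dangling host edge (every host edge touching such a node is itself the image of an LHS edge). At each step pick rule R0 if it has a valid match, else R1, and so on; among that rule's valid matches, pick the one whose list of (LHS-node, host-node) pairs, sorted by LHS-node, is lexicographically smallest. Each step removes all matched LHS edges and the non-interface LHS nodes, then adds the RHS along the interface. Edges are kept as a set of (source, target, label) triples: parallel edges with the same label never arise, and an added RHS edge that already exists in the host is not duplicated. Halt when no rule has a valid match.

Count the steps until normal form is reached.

Answer: 2

Rewrite trace:
start.  V:6 E:3  edges: 1-r->1 2-p->1 5-r->1
1. fire R0 via {0↦0, 1↦2, 2↦5, 3↦1}  →  V:4 E:2  edges: 1-r->1 2-p->1
2. fire R1 via {0↦1, 1↦2, 2↦3}  →  V:2 E:1  edges: 1-r->1
normal form: no rule applies after step 2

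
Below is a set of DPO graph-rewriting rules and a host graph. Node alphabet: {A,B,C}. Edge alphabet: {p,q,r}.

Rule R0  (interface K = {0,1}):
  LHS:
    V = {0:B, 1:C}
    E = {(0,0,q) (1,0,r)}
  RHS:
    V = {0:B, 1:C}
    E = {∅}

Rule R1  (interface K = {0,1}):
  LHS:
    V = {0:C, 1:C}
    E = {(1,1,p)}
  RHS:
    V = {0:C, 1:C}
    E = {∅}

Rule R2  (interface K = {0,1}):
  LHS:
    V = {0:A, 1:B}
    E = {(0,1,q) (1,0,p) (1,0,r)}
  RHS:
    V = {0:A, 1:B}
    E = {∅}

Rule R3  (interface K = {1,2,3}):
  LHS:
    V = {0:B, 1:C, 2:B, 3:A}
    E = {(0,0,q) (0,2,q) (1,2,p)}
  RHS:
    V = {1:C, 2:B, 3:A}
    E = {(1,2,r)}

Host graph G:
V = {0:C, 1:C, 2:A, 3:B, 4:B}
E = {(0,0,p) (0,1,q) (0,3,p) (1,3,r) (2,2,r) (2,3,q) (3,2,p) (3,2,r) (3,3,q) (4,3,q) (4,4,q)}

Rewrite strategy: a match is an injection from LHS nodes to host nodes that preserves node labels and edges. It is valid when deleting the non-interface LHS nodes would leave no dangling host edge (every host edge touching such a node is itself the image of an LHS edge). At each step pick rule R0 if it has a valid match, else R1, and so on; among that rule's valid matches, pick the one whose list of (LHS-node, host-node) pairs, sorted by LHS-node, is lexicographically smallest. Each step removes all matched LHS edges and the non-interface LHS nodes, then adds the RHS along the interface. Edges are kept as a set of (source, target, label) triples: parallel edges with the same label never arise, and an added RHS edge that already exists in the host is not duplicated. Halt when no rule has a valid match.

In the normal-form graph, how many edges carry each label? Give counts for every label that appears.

Answer: q:1 r:2

Rewrite trace:
start.  V:5 E:11  edges: 0-p->0 0-q->1 0-p->3 1-r->3 2-r->2 2-q->3 3-p->2 3-r->2 3-q->3 4-q->3 4-q->4
1. fire R0 via {0↦3, 1↦1}  →  V:5 E:9  edges: 0-p->0 0-q->1 0-p->3 2-r->2 2-q->3 3-p->2 3-r->2 4-q->3 4-q->4
2. fire R1 via {0↦1, 1↦0}  →  V:5 E:8  edges: 0-q->1 0-p->3 2-r->2 2-q->3 3-p->2 3-r->2 4-q->3 4-q->4
3. fire R2 via {0↦2, 1↦3}  →  V:5 E:5  edges: 0-q->1 0-p->3 2-r->2 4-q->3 4-q->4
4. fire R3 via {0↦4, 1↦0, 2↦3, 3↦2}  →  V:4 E:3  edges: 0-q->1 0-r->3 2-r->2
normal form: no rule applies after step 4
NF edges: [(0, 1, 'q'), (0, 3, 'r'), (2, 2, 'r')]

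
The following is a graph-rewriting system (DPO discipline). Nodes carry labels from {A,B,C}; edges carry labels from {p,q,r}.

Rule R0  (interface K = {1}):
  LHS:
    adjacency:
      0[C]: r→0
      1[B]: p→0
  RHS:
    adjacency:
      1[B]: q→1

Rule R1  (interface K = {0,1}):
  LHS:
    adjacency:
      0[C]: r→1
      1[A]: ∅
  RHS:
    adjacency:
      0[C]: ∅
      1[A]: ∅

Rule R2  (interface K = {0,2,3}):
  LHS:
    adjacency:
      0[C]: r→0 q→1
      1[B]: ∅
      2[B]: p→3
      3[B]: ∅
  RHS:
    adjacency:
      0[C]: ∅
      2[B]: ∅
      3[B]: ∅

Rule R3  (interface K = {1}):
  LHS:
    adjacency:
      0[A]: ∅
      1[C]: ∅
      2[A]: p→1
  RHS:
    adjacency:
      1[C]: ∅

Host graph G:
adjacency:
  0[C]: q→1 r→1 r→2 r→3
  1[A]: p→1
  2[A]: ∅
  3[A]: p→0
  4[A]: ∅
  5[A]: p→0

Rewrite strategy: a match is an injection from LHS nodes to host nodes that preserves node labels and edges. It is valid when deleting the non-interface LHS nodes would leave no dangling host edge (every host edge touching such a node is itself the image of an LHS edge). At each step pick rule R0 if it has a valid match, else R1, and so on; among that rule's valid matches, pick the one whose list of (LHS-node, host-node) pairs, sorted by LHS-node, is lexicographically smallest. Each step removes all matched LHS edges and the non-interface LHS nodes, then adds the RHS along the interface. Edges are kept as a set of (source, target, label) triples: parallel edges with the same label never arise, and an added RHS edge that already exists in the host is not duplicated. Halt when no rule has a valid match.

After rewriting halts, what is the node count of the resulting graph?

Answer: 2

Steps:
start.  V:6 E:7  edges: 0-q->1 0-r->1 0-r->2 0-r->3 1-p->1 3-p->0 5-p->0
1. fire R1 via {0↦0, 1↦1}  →  V:6 E:6  edges: 0-q->1 0-r->2 0-r->3 1-p->1 3-p->0 5-p->0
2. fire R1 via {0↦0, 1↦2}  →  V:6 E:5  edges: 0-q->1 0-r->3 1-p->1 3-p->0 5-p->0
3. fire R1 via {0↦0, 1↦3}  →  V:6 E:4  edges: 0-q->1 1-p->1 3-p->0 5-p->0
4. fire R3 via {0↦2, 1↦0, 2↦3}  →  V:4 E:3  edges: 0-q->1 1-p->1 5-p->0
5. fire R3 via {0↦4, 1↦0, 2↦5}  →  V:2 E:2  edges: 0-q->1 1-p->1
normal form: no rule applies after step 5
NF nodes: {0:C, 1:A}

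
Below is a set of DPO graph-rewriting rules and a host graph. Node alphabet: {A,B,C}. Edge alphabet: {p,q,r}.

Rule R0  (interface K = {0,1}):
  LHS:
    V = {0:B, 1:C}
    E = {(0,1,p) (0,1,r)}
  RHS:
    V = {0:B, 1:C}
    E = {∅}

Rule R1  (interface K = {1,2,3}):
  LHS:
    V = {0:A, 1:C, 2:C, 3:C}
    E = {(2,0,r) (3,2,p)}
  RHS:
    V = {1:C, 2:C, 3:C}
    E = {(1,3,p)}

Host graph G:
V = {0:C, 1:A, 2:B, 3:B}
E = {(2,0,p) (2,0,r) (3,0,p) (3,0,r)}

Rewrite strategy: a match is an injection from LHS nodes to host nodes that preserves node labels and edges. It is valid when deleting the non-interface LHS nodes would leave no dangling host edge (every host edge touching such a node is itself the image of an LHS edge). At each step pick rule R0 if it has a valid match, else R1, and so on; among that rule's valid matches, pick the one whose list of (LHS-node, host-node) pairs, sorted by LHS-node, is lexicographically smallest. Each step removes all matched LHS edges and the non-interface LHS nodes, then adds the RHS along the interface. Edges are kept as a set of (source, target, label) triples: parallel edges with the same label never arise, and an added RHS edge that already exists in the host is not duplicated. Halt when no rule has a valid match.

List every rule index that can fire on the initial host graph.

R0: 2 valid matches — {0↦2, 1↦0}, {0↦3, 1↦0}
R1: no valid match — LHS pattern not found

Answer: [R0]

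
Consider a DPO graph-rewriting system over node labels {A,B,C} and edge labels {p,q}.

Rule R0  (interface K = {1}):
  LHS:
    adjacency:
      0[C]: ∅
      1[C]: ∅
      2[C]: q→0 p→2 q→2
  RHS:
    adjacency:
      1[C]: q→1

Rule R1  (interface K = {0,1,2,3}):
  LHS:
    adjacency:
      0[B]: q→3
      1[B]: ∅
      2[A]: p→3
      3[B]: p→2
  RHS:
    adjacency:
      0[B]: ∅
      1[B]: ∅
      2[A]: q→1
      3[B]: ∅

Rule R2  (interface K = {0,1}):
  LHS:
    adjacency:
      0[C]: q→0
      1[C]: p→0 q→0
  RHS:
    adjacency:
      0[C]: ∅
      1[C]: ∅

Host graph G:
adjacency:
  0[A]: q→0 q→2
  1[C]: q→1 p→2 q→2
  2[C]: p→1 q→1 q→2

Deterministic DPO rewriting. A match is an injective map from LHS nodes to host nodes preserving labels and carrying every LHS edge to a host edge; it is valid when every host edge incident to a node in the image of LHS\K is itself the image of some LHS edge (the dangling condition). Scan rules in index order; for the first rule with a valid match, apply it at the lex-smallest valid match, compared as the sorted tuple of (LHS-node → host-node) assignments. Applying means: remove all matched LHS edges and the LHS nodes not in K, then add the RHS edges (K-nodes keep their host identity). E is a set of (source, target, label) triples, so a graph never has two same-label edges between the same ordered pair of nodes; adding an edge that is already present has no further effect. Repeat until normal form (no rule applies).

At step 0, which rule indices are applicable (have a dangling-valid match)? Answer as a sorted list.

R0: no valid match — LHS pattern not found
R1: no valid match — LHS pattern not found
R2: 2 valid matches — {0↦1, 1↦2}, {0↦2, 1↦1}

Answer: [R2]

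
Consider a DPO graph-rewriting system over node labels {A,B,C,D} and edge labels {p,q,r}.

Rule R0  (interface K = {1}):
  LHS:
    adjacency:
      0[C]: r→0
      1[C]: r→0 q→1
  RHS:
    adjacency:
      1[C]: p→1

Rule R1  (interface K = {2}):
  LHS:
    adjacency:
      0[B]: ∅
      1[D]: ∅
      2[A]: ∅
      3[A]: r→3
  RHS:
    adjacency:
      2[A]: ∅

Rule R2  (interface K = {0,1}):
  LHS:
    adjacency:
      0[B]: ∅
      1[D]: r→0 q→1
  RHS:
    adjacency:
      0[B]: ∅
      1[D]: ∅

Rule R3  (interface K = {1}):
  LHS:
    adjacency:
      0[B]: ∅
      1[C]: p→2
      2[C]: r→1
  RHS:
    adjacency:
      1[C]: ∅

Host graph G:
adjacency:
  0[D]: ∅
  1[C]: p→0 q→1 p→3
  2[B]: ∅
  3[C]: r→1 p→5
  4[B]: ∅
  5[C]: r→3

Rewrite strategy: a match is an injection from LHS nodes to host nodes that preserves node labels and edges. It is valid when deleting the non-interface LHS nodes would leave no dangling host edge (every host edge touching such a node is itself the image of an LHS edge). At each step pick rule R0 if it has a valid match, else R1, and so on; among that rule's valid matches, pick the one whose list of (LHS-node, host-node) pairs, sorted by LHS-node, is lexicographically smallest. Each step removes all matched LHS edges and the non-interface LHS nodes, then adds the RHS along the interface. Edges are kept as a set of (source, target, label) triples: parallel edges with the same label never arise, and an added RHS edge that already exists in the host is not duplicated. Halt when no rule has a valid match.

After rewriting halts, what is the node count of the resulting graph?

[0] host  ⇒  6 nodes, 6 edges  {1-p->0 1-q->1 1-p->3 3-r->1 3-p->5 5-r->3}
[1] R3 @ {0↦2, 1↦3, 2↦5}  ⇒  4 nodes, 4 edges  {1-p->0 1-q->1 1-p->3 3-r->1}
[2] R3 @ {0↦4, 1↦1, 2↦3}  ⇒  2 nodes, 2 edges  {1-p->0 1-q->1}
final graph: no rule applies after step 2
NF nodes: {0:D, 1:C}

Answer: 2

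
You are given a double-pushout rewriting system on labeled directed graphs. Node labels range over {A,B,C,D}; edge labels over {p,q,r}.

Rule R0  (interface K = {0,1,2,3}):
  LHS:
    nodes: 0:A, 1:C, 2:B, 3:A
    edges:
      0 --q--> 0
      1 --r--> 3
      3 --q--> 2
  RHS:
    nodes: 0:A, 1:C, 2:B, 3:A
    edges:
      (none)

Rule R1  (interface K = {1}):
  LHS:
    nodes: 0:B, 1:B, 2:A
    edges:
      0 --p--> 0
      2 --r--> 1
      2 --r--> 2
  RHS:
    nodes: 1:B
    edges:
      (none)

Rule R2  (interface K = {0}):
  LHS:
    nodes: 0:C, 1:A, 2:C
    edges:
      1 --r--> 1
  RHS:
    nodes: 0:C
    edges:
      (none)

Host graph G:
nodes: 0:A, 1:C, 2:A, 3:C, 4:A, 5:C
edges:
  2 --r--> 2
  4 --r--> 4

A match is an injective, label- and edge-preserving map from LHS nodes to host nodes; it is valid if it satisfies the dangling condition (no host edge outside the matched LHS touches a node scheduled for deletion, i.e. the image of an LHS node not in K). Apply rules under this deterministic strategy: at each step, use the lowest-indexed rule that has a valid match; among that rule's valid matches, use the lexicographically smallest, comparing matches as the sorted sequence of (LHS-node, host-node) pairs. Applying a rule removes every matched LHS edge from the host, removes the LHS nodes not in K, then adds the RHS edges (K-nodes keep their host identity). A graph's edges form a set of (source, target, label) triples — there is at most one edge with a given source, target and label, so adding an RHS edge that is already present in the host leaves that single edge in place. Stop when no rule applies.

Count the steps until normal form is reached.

start.  V:6 E:2  edges: 2-r->2 4-r->4
1. fire R2 via {0↦1, 1↦2, 2↦3}  →  V:4 E:1  edges: 4-r->4
2. fire R2 via {0↦1, 1↦4, 2↦5}  →  V:2 E:0  edges: ∅
halt: no rule applies after step 2

Answer: 2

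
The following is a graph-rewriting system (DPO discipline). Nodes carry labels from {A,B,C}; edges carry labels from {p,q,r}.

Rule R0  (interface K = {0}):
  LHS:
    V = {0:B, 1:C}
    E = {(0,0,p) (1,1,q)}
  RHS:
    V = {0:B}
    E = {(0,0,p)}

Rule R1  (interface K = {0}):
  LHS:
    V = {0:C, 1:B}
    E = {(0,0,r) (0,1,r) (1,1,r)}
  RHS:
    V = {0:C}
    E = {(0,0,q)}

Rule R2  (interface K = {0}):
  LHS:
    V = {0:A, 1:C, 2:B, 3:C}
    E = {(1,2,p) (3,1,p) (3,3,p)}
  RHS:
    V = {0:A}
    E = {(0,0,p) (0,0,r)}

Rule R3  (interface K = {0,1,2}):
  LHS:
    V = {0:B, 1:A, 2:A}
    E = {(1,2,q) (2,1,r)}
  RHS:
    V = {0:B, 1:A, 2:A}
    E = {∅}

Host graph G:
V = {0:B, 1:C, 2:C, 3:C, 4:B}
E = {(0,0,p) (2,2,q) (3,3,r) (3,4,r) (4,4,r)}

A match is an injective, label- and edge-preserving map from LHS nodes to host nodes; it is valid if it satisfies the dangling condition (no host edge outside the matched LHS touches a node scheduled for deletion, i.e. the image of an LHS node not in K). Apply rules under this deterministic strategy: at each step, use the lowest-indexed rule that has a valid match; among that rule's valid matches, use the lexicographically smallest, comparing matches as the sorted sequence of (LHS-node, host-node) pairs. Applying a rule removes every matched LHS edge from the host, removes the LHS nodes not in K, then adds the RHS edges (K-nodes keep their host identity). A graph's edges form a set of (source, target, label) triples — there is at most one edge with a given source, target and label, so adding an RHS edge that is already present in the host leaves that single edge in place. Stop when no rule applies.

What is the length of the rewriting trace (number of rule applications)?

start.  V:5 E:5  edges: 0-p->0 2-q->2 3-r->3 3-r->4 4-r->4
1. fire R0 via {0↦0, 1↦2}  →  V:4 E:4  edges: 0-p->0 3-r->3 3-r->4 4-r->4
2. fire R1 via {0↦3, 1↦4}  →  V:3 E:2  edges: 0-p->0 3-q->3
3. fire R0 via {0↦0, 1↦3}  →  V:2 E:1  edges: 0-p->0
normal form: no rule applies after step 3

Answer: 3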